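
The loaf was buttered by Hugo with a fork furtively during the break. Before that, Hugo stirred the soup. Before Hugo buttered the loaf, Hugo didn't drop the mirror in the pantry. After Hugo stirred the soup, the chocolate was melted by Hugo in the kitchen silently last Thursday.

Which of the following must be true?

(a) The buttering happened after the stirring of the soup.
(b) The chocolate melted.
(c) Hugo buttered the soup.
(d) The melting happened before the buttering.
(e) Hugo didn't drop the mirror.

(a) Entailed — the narrative places the stirring before the buttering.
(b) Entailed — 'Hugo melted the chocolate' is causative; it entails the inchoative 'the chocolate melted'.
(c) Not entailed — Hugo buttered the loaf, not the soup; the soup belongs to the stirring event.
(d) Not entailed — the narrative doesn't order the melting relative to the buttering.
(e) Not entailed — dropping 'in the pantry' under negation is not valid — the original leaves open that Hugo dropped the mirror some other way.

(a), (b)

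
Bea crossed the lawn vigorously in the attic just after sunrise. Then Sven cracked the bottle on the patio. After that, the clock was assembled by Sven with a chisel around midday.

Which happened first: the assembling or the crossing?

The connectives place the crossing before the assembling.

the crossing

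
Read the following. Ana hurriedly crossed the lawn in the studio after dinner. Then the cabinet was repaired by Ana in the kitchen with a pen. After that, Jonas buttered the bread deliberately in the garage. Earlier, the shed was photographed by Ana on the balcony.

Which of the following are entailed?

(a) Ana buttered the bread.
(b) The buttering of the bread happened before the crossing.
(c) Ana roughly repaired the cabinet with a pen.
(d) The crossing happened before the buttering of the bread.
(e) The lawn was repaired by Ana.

(a) Not entailed — the passage has Jonas buttering the bread, not Ana.
(b) Not entailed — the narrative places the crossing before the buttering, not after.
(c) Not entailed — 'roughly' adds information not in the original event.
(d) Entailed — the narrative places the crossing before the buttering.
(e) Not entailed — Ana repaired the cabinet, not the lawn; the lawn belongs to the crossing event.

(d)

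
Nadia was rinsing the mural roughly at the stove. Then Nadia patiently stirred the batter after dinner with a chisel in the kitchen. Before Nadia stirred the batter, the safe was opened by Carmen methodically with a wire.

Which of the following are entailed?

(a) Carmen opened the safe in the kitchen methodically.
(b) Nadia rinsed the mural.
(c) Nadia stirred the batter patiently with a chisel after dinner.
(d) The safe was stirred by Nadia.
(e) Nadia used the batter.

(a) Not entailed — 'in the kitchen' adds information not in the original event.
(b) Entailed — 'rinse' is an activity; 'was rinsing' entails that some rinsing happened, so 'rinsed' holds.
(c) Entailed — dropping 'in the kitchen' leaves a sub-description the original still satisfies.
(d) Not entailed — Nadia stirred the batter, not the safe; the safe belongs to the opening event.
(e) Not entailed — the batter is the patient, not an instrument — Nadia used a chisel.

(b), (c)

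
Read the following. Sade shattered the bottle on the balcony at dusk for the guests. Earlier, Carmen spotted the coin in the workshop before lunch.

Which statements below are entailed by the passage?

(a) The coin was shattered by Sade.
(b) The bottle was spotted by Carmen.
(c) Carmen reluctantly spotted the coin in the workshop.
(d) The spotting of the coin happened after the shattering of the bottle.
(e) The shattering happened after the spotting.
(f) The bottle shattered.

(e), (f)

(a) Not entailed — Sade shattered the bottle, not the coin; the coin belongs to the spotting event.
(b) Not entailed — Carmen spotted the coin, not the bottle; the bottle belongs to the shattering event.
(c) Not entailed — 'reluctantly' adds information not in the original event.
(d) Not entailed — the narrative places the spotting before the shattering, not after.
(e) Entailed — the narrative places the spotting before the shattering.
(f) Entailed — 'Sade shattered the bottle' is causative; it entails the inchoative 'the bottle shattered'.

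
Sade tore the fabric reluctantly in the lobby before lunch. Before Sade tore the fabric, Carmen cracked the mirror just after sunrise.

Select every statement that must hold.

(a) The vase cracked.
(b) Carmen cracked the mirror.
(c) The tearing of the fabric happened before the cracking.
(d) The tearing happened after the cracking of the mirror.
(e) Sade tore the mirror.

(a) Not entailed — the mirror is what cracked, not the vase.
(b) Entailed — this follows by dropping conjuncts from the cracking event's description.
(c) Not entailed — the narrative places the cracking before the tearing, not after.
(d) Entailed — the narrative places the cracking before the tearing.
(e) Not entailed — Sade tore the fabric, not the mirror; the mirror belongs to the cracking event.

(b), (d)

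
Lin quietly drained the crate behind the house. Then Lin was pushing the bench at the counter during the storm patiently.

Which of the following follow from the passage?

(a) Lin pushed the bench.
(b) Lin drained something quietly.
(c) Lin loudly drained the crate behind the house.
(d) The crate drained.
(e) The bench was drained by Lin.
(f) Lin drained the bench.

(a), (b), (d)

(a) Entailed — 'push' is an activity; 'was pushing' entails that some pushing happened, so 'pushed' holds.
(b) Entailed — every conjunct here is already in the original draining event.
(c) Not entailed — 'loudly' adds a manner not in (and inconsistent with) the original.
(d) Entailed — 'Lin drained the crate' is causative; it entails the inchoative 'the crate drained'.
(e) Not entailed — Lin drained the crate, not the bench; the bench belongs to the pushing event.
(f) Not entailed — Lin drained the crate, not the bench; the bench belongs to the pushing event.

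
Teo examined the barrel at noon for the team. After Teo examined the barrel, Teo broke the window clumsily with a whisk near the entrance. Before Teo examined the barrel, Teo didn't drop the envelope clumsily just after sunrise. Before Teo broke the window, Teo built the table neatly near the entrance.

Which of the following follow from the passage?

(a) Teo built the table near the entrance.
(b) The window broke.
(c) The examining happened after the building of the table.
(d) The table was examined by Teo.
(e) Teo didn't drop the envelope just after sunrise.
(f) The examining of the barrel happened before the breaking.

(a), (b), (f)

(a) Entailed — dropping 'neatly' leaves a sub-description the original still satisfies.
(b) Entailed — 'Teo broke the window' is causative; it entails the inchoative 'the window broke'.
(c) Not entailed — the narrative doesn't order the building relative to the examining.
(d) Not entailed — Teo examined the barrel, not the table; the table belongs to the building event.
(e) Not entailed — dropping 'clumsily' under negation is not valid — the original leaves open that Teo dropped the envelope some other way.
(f) Entailed — the narrative places the examining before the breaking.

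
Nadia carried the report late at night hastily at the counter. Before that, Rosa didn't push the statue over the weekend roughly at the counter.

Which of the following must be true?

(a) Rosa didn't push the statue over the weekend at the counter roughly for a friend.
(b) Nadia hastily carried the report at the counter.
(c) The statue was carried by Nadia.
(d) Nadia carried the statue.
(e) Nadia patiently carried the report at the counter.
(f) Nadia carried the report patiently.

(a), (b)

(a) Entailed — under negation, adding a further restriction is entailed: if no such pushing event occurred, none occurred for a friend either.
(b) Entailed — every conjunct here is already in the original carrying event.
(c) Not entailed — Nadia carried the report, not the statue; the statue belongs to the pushing event.
(d) Not entailed — Nadia carried the report, not the statue; the statue belongs to the pushing event.
(e) Not entailed — 'patiently' adds a manner not in (and inconsistent with) the original.
(f) Not entailed — 'patiently' adds a manner not in (and inconsistent with) the original.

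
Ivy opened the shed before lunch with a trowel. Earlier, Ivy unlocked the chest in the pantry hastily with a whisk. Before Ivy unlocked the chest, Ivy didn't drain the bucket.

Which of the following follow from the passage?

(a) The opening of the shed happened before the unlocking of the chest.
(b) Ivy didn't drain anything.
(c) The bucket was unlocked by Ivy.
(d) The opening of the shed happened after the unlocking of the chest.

(d)

(a) Not entailed — the narrative places the unlocking before the opening, not after.
(b) Not entailed — the original only denies this specific event; Ivy may have drained something else.
(c) Not entailed — Ivy unlocked the chest, not the bucket; the bucket belongs to the draining event.
(d) Entailed — the narrative places the unlocking before the opening.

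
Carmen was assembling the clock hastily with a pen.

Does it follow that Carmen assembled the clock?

'was assembling' is progressive; for an accomplishment like 'assemble the clock', it doesn't entail completion.

no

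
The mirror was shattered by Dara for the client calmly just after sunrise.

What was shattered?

the mirror

'the mirror' marks the patient of the shattering event.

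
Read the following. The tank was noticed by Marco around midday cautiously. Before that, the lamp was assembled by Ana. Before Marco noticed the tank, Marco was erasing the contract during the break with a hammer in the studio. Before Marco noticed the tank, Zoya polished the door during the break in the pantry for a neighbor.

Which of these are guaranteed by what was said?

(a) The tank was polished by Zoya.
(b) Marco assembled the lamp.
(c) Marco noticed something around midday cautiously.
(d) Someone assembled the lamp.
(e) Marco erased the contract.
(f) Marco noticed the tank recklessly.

(c), (d)

(a) Not entailed — Zoya polished the door, not the tank; the tank belongs to the noticing event.
(b) Not entailed — the passage has Ana assembling the lamp, not Marco.
(c) Entailed — every conjunct here is already in the original noticing event.
(d) Entailed — the original entails any weakening of itself; this just generalizes the agent.
(e) Not entailed — 'was erasing' is progressive on an accomplishment; it does not entail the completed 'erased'.
(f) Not entailed — 'recklessly' adds a manner not in (and inconsistent with) the original.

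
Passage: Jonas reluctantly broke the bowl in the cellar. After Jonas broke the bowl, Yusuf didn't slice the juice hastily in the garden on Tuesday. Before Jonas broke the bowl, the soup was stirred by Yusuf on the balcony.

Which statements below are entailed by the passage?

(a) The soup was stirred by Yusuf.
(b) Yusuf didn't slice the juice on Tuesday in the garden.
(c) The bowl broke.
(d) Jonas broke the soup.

(a), (c)

(a) Entailed — dropping 'on the balcony' leaves a sub-description the original still satisfies.
(b) Not entailed — dropping 'hastily' under negation is not valid — the original leaves open that Yusuf sliced the juice some other way.
(c) Entailed — 'Jonas broke the bowl' is causative; it entails the inchoative 'the bowl broke'.
(d) Not entailed — Jonas broke the bowl, not the soup; the soup belongs to the stirring event.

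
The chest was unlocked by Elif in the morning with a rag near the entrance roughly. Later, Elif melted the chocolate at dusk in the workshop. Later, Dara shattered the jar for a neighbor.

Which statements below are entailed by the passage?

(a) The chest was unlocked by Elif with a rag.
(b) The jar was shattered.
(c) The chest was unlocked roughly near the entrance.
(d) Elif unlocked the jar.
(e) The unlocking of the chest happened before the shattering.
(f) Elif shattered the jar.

(a), (b), (c), (e)

(a) Entailed — the original entails any weakening of itself; this just drops 'roughly', 'near the entrance', 'in the morning'.
(b) Entailed — every conjunct here is already in the original shattering event.
(c) Entailed — this follows by dropping conjuncts from the unlocking event's description.
(d) Not entailed — Elif unlocked the chest, not the jar; the jar belongs to the shattering event.
(e) Entailed — the narrative places the unlocking before the shattering.
(f) Not entailed — the passage has Dara shattering the jar, not Elif.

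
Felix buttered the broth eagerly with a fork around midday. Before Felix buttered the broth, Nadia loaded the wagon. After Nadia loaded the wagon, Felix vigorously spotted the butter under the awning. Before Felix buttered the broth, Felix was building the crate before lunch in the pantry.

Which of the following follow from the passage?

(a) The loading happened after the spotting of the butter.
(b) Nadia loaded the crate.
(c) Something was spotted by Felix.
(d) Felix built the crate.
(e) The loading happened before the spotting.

(a) Not entailed — the narrative places the loading before the spotting, not after.
(b) Not entailed — Nadia loaded the wagon, not the crate; the crate belongs to the building event.
(c) Entailed — this follows by dropping conjuncts from the spotting event's description.
(d) Not entailed — 'was building' is progressive on an accomplishment; it does not entail the completed 'built'.
(e) Entailed — the narrative places the loading before the spotting.

(c), (e)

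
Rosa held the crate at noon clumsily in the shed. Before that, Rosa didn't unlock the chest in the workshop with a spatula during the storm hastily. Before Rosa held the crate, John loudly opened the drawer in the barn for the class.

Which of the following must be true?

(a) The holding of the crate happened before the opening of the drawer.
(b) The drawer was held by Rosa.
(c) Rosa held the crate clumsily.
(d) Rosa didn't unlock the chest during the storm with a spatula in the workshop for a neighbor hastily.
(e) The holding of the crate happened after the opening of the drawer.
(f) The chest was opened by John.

(c), (d), (e)

(a) Not entailed — the narrative places the opening before the holding, not after.
(b) Not entailed — Rosa held the crate, not the drawer; the drawer belongs to the opening event.
(c) Entailed — dropping 'at noon', 'in the shed' leaves a sub-description the original still satisfies.
(d) Entailed — under negation, adding a further restriction is entailed: if no such unlocking event occurred, none occurred for a neighbor either.
(e) Entailed — the narrative places the opening before the holding.
(f) Not entailed — John opened the drawer, not the chest; the chest belongs to the unlocking event.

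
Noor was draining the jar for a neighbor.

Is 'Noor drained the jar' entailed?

no

'was draining' is progressive; for an accomplishment like 'drain the jar', it doesn't entail completion.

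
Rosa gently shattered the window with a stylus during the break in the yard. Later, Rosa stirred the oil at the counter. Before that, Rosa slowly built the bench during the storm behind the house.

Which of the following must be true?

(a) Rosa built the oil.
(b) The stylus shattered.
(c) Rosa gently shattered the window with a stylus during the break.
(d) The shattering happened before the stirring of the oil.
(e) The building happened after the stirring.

(a) Not entailed — Rosa built the bench, not the oil; the oil belongs to the stirring event.
(b) Not entailed — the window is what shattered, not the stylus.
(c) Entailed — the original entails any weakening of itself; this just drops 'in the yard'.
(d) Entailed — the narrative places the shattering before the stirring.
(e) Not entailed — the narrative places the building before the stirring, not after.

(c), (d)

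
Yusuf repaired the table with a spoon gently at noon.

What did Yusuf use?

'with a spoon' marks the instrument of the repairing event.

a spoon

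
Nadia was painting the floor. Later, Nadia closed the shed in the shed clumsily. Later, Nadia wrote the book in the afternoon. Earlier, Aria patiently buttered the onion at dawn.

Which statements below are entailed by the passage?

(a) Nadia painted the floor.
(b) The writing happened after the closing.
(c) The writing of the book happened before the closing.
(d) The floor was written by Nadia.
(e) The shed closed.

(a) Not entailed — 'was painting' is progressive on an accomplishment; it does not entail the completed 'painted'.
(b) Entailed — the narrative places the closing before the writing.
(c) Not entailed — the narrative places the closing before the writing, not after.
(d) Not entailed — Nadia wrote the book, not the floor; the floor belongs to the painting event.
(e) Entailed — 'Nadia closed the shed' is causative; it entails the inchoative 'the shed closed'.

(b), (e)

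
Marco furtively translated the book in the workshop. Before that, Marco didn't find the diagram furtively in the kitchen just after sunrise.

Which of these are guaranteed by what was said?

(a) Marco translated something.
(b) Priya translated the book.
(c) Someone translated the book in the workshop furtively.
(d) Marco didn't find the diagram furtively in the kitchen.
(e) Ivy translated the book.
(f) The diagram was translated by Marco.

(a), (c)

(a) Entailed — this follows by dropping conjuncts from the translating event's description.
(b) Not entailed — the passage has Marco translating the book, not Priya.
(c) Entailed — generalizing the agent leaves a sub-description the original still satisfies.
(d) Not entailed — dropping 'just after sunrise' under negation is not valid — the original leaves open that Marco found the diagram some other way.
(e) Not entailed — the passage has Marco translating the book, not Ivy.
(f) Not entailed — Marco translated the book, not the diagram; the diagram belongs to the finding event.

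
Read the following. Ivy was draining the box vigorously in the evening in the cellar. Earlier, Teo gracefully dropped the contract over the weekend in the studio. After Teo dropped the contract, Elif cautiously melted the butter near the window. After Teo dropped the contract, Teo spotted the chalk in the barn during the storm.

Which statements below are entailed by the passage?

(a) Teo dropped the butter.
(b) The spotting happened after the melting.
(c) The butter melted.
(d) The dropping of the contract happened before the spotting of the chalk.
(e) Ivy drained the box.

(c), (d)

(a) Not entailed — Teo dropped the contract, not the butter; the butter belongs to the melting event.
(b) Not entailed — the narrative doesn't order the melting relative to the spotting.
(c) Entailed — 'Elif melted the butter' is causative; it entails the inchoative 'the butter melted'.
(d) Entailed — the narrative places the dropping before the spotting.
(e) Not entailed — 'was draining' is progressive on an accomplishment; it does not entail the completed 'drained'.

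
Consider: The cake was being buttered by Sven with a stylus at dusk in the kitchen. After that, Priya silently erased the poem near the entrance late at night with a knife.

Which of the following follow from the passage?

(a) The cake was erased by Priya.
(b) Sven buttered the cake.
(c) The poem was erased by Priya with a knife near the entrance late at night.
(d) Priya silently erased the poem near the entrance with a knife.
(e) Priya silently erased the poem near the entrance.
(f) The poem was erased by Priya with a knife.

(c), (d), (e), (f)

(a) Not entailed — Priya erased the poem, not the cake; the cake belongs to the buttering event.
(b) Not entailed — 'was buttering' is progressive on an accomplishment; it does not entail the completed 'buttered'.
(c) Entailed — every conjunct here is already in the original erasing event.
(d) Entailed — every conjunct here is already in the original erasing event.
(e) Entailed — dropping 'late at night', 'with a knife' leaves a sub-description the original still satisfies.
(f) Entailed — this follows by dropping conjuncts from the erasing event's description.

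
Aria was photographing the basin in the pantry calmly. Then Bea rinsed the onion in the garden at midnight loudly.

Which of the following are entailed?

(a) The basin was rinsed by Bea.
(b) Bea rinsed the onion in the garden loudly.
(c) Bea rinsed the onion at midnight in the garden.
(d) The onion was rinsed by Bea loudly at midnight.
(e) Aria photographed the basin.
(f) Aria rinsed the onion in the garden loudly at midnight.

(a) Not entailed — Bea rinsed the onion, not the basin; the basin belongs to the photographing event.
(b) Entailed — this follows by dropping conjuncts from the rinsing event's description.
(c) Entailed — every conjunct here is already in the original rinsing event.
(d) Entailed — every conjunct here is already in the original rinsing event.
(e) Not entailed — 'was photographing' is progressive on an accomplishment; it does not entail the completed 'photographed'.
(f) Not entailed — the passage has Bea rinsing the onion, not Aria.

(b), (c), (d)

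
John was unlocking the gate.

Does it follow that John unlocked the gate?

'was unlocking' is progressive; for an accomplishment like 'unlock the gate', it doesn't entail completion.

no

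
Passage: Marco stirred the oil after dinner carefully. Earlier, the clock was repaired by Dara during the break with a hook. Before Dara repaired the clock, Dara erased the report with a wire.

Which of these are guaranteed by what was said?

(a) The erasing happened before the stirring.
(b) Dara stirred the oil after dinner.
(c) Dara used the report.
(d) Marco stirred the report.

(a)

(a) Entailed — the narrative places the erasing before the stirring.
(b) Not entailed — the passage has Marco stirring the oil, not Dara.
(c) Not entailed — the report is the patient, not an instrument — Dara used a wire.
(d) Not entailed — Marco stirred the oil, not the report; the report belongs to the erasing event.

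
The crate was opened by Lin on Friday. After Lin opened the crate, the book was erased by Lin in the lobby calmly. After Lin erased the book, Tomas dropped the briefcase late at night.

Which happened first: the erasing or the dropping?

the erasing

The connectives place the erasing before the dropping.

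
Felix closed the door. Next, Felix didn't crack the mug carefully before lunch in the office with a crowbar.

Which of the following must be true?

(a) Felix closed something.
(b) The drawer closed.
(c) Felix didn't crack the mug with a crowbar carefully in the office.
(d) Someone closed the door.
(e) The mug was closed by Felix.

(a) Entailed — generalizing the patient leaves a sub-description the original still satisfies.
(b) Not entailed — the door is what closed, not the drawer.
(c) Not entailed — dropping 'before lunch' under negation is not valid — the original leaves open that Felix cracked the mug some other way.
(d) Entailed — generalizing the agent leaves a sub-description the original still satisfies.
(e) Not entailed — Felix closed the door, not the mug; the mug belongs to the cracking event.

(a), (d)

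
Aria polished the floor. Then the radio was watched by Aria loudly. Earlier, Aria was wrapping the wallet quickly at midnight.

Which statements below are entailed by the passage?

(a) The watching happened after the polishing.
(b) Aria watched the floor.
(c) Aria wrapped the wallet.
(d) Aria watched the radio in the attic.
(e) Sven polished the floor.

(a)

(a) Entailed — the narrative places the polishing before the watching.
(b) Not entailed — Aria watched the radio, not the floor; the floor belongs to the polishing event.
(c) Not entailed — 'was wrapping' is progressive on an accomplishment; it does not entail the completed 'wrapped'.
(d) Not entailed — 'in the attic' adds information not in the original event.
(e) Not entailed — the passage has Aria polishing the floor, not Sven.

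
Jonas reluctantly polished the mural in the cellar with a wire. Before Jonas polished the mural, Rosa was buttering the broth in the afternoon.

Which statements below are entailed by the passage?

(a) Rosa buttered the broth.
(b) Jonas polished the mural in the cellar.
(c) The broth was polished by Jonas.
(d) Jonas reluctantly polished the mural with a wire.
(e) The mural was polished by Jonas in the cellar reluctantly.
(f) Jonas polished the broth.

(a) Not entailed — 'was buttering' is progressive on an accomplishment; it does not entail the completed 'buttered'.
(b) Entailed — dropping 'with a wire', 'reluctantly' leaves a sub-description the original still satisfies.
(c) Not entailed — Jonas polished the mural, not the broth; the broth belongs to the buttering event.
(d) Entailed — dropping 'in the cellar' leaves a sub-description the original still satisfies.
(e) Entailed — the original entails any weakening of itself; this just drops 'with a wire'.
(f) Not entailed — Jonas polished the mural, not the broth; the broth belongs to the buttering event.

(b), (d), (e)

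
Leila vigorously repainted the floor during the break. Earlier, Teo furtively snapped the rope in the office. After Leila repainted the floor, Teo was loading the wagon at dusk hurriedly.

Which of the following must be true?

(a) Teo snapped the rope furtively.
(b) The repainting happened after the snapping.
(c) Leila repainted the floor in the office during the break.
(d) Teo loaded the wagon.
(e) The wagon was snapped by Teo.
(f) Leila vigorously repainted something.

(a) Entailed — dropping 'in the office' leaves a sub-description the original still satisfies.
(b) Entailed — the narrative places the snapping before the repainting.
(c) Not entailed — 'in the office' adds information not in the original event.
(d) Not entailed — 'was loading' is progressive on an accomplishment; it does not entail the completed 'loaded'.
(e) Not entailed — Teo snapped the rope, not the wagon; the wagon belongs to the loading event.
(f) Entailed — every conjunct here is already in the original repainting event.

(a), (b), (f)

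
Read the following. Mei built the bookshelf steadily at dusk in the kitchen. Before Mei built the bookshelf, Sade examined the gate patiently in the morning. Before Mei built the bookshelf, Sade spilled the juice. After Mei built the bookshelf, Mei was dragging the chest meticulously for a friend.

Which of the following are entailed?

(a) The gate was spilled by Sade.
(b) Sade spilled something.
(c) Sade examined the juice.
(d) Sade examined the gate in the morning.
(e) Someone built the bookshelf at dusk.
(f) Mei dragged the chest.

(a) Not entailed — Sade spilled the juice, not the gate; the gate belongs to the examining event.
(b) Entailed — this follows by dropping conjuncts from the spilling event's description.
(c) Not entailed — Sade examined the gate, not the juice; the juice belongs to the spilling event.
(d) Entailed — the original entails any weakening of itself; this just drops 'patiently'.
(e) Entailed — dropping 'steadily', 'in the kitchen' and generalizing the agent leaves a sub-description the original still satisfies.
(f) Entailed — 'drag' is an activity; 'was dragging' entails that some dragging happened, so 'dragged' holds.

(b), (d), (e), (f)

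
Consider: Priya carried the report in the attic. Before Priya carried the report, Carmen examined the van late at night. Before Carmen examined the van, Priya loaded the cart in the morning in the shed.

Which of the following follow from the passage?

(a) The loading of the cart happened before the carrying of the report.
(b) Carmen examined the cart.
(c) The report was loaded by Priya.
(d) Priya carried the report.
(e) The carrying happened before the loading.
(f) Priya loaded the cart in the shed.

(a), (d), (f)

(a) Entailed — the narrative places the loading before the carrying.
(b) Not entailed — Carmen examined the van, not the cart; the cart belongs to the loading event.
(c) Not entailed — Priya loaded the cart, not the report; the report belongs to the carrying event.
(d) Entailed — every conjunct here is already in the original carrying event.
(e) Not entailed — the narrative places the loading before the carrying, not after.
(f) Entailed — the original entails any weakening of itself; this just drops 'in the morning'.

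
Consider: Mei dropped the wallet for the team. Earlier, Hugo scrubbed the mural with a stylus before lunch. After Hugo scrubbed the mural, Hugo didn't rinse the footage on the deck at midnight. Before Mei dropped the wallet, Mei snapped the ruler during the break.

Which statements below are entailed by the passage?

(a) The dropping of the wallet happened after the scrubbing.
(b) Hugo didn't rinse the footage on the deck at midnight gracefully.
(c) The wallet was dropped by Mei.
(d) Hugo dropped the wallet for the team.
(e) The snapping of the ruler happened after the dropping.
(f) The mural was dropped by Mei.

(a) Entailed — the narrative places the scrubbing before the dropping.
(b) Entailed — under negation, adding a further restriction is entailed: if no such rinsing event occurred, none occurred gracefully either.
(c) Entailed — every conjunct here is already in the original dropping event.
(d) Not entailed — the passage has Mei dropping the wallet, not Hugo.
(e) Not entailed — the narrative places the snapping before the dropping, not after.
(f) Not entailed — Mei dropped the wallet, not the mural; the mural belongs to the scrubbing event.

(a), (b), (c)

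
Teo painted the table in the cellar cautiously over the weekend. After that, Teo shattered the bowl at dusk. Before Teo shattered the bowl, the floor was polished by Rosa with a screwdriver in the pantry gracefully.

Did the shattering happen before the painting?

no

The narrative orders the painting before the shattering.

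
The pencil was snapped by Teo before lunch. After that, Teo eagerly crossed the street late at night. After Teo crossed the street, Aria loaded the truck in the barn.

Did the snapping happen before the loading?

yes

The narrative orders the snapping before the loading.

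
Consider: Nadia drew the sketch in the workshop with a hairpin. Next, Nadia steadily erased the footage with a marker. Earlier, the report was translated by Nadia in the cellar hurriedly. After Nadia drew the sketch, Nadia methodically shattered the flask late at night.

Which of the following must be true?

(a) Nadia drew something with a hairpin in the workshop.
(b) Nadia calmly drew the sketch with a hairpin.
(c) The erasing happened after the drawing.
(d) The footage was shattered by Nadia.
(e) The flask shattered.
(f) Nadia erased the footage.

(a), (c), (e), (f)

(a) Entailed — this follows by dropping conjuncts from the drawing event's description.
(b) Not entailed — 'calmly' adds information not in the original event.
(c) Entailed — the narrative places the drawing before the erasing.
(d) Not entailed — Nadia shattered the flask, not the footage; the footage belongs to the erasing event.
(e) Entailed — 'Nadia shattered the flask' is causative; it entails the inchoative 'the flask shattered'.
(f) Entailed — every conjunct here is already in the original erasing event.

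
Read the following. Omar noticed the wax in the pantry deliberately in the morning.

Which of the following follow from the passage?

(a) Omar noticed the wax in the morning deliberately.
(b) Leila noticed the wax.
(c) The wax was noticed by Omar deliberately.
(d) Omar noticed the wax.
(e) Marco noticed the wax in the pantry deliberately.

(a) Entailed — dropping 'in the pantry' leaves a sub-description the original still satisfies.
(b) Not entailed — the passage has Omar noticing the wax, not Leila.
(c) Entailed — this follows by dropping conjuncts from the noticing event's description.
(d) Entailed — the original entails any weakening of itself; this just drops 'in the pantry', 'deliberately', 'in the morning'.
(e) Not entailed — the passage has Omar noticing the wax, not Marco.

(a), (c), (d)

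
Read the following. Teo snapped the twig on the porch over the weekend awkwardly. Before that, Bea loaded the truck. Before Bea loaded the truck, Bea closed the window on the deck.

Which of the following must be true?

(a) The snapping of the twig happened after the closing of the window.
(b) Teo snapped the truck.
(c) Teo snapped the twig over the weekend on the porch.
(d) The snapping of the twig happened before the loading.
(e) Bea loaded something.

(a), (c), (e)

(a) Entailed — the narrative places the closing before the snapping.
(b) Not entailed — Teo snapped the twig, not the truck; the truck belongs to the loading event.
(c) Entailed — dropping 'awkwardly' leaves a sub-description the original still satisfies.
(d) Not entailed — the narrative places the loading before the snapping, not after.
(e) Entailed — every conjunct here is already in the original loading event.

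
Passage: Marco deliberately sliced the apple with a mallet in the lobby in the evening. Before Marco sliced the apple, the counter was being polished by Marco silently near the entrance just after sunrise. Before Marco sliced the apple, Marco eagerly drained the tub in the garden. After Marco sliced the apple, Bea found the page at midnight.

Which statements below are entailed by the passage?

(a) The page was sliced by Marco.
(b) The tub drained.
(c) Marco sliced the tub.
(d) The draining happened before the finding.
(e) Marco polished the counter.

(b), (d), (e)

(a) Not entailed — Marco sliced the apple, not the page; the page belongs to the finding event.
(b) Entailed — 'Marco drained the tub' is causative; it entails the inchoative 'the tub drained'.
(c) Not entailed — Marco sliced the apple, not the tub; the tub belongs to the draining event.
(d) Entailed — the narrative places the draining before the finding.
(e) Entailed — 'polish' is an activity; 'was polishing' entails that some polishing happened, so 'polished' holds.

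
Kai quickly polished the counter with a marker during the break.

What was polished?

the counter

'the counter' marks the patient of the polishing event.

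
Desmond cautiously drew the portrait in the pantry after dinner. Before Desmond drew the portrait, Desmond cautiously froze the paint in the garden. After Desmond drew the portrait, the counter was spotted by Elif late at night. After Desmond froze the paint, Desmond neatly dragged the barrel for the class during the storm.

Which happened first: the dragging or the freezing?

The connectives place the freezing before the dragging.

the freezing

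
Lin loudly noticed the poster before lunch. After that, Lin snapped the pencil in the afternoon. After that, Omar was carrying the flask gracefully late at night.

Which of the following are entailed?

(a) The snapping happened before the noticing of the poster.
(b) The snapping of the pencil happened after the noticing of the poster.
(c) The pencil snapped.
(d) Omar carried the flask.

(b), (c), (d)

(a) Not entailed — the narrative places the noticing before the snapping, not after.
(b) Entailed — the narrative places the noticing before the snapping.
(c) Entailed — 'Lin snapped the pencil' is causative; it entails the inchoative 'the pencil snapped'.
(d) Entailed — 'carry' is an activity; 'was carrying' entails that some carrying happened, so 'carried' holds.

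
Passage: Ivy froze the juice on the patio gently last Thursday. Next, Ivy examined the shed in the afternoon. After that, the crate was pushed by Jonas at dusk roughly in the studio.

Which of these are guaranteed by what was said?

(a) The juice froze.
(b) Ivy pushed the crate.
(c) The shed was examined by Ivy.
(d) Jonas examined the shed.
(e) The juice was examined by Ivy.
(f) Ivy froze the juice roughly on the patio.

(a) Entailed — 'Ivy froze the juice' is causative; it entails the inchoative 'the juice froze'.
(b) Not entailed — the passage has Jonas pushing the crate, not Ivy.
(c) Entailed — the original entails any weakening of itself; this just drops 'in the afternoon'.
(d) Not entailed — the passage has Ivy examining the shed, not Jonas.
(e) Not entailed — Ivy examined the shed, not the juice; the juice belongs to the freezing event.
(f) Not entailed — 'roughly' adds a manner not in (and inconsistent with) the original.

(a), (c)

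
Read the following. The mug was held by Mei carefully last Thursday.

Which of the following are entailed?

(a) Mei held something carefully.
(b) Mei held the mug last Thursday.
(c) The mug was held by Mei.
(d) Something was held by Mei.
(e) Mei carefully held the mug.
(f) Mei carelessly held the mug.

(a), (b), (c), (d), (e)

(a) Entailed — this follows by dropping conjuncts from the holding event's description.
(b) Entailed — this follows by dropping conjuncts from the holding event's description.
(c) Entailed — this follows by dropping conjuncts from the holding event's description.
(d) Entailed — this follows by dropping conjuncts from the holding event's description.
(e) Entailed — dropping 'last Thursday' leaves a sub-description the original still satisfies.
(f) Not entailed — 'carelessly' adds a manner not in (and inconsistent with) the original.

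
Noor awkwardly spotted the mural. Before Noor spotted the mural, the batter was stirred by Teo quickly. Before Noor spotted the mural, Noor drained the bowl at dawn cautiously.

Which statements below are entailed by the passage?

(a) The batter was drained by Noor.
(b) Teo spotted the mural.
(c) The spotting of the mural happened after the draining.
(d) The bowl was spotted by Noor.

(c)

(a) Not entailed — Noor drained the bowl, not the batter; the batter belongs to the stirring event.
(b) Not entailed — the passage has Noor spotting the mural, not Teo.
(c) Entailed — the narrative places the draining before the spotting.
(d) Not entailed — Noor spotted the mural, not the bowl; the bowl belongs to the draining event.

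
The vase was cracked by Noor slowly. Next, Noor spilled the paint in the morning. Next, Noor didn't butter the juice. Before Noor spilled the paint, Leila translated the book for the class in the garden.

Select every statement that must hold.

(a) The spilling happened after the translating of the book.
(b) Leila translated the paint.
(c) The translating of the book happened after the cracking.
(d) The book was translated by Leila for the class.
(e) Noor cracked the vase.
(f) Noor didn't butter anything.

(a), (d), (e)

(a) Entailed — the narrative places the translating before the spilling.
(b) Not entailed — Leila translated the book, not the paint; the paint belongs to the spilling event.
(c) Not entailed — the narrative doesn't order the cracking relative to the translating.
(d) Entailed — dropping 'in the garden' leaves a sub-description the original still satisfies.
(e) Entailed — the original entails any weakening of itself; this just drops 'slowly'.
(f) Not entailed — the original only denies this specific event; Noor may have buttered something else.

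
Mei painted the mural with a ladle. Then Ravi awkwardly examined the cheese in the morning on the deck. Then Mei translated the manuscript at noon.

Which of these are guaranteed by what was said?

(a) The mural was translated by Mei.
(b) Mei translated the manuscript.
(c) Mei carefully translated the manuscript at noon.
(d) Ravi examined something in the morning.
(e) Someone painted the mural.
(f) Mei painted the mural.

(a) Not entailed — Mei translated the manuscript, not the mural; the mural belongs to the painting event.
(b) Entailed — dropping 'at noon' leaves a sub-description the original still satisfies.
(c) Not entailed — 'carefully' adds information not in the original event.
(d) Entailed — the original entails any weakening of itself; this just drops 'awkwardly', 'on the deck' and generalizes the patient.
(e) Entailed — this follows by dropping conjuncts from the painting event's description.
(f) Entailed — the original entails any weakening of itself; this just drops 'with a ladle'.

(b), (d), (e), (f)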